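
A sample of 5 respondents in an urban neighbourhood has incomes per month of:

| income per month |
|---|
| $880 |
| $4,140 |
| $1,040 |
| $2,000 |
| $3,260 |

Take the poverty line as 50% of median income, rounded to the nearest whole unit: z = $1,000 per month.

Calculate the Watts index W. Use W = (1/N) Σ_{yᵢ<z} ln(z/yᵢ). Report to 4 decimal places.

0.0256

Below the line: $880 (q = 1 of N = 5).
Log shortfalls: ln(1000/880) = 0.1278.
W = 0.127833 / 5 = 0.0256.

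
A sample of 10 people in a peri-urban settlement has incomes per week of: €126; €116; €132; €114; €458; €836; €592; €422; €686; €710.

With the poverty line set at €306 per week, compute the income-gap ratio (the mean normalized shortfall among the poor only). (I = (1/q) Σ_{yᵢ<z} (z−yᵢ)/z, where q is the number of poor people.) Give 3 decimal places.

Poor units: €114, €116, €126, €132 (q = 4 of N = 10).
Relative gaps: 0.6275, 0.6209, 0.5882, 0.5686; sum = 2.405229.
The income-gap ratio divides by q (the poor only): 2.405229 / 4 = 0.601.

0.601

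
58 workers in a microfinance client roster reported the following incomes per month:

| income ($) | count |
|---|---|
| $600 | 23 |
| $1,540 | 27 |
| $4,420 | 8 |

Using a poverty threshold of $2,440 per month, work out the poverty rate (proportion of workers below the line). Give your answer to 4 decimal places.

0.8621

50 of the 58 workers have income below $2,440.
H = 50/58 = 0.8621.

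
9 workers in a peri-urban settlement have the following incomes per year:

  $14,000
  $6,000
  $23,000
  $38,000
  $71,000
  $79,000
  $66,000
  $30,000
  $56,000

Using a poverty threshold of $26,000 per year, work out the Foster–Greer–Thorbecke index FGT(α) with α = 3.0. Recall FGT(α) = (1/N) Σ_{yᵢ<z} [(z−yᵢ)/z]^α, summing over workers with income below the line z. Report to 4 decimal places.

0.0617

Incomes under z: $6,000, $14,000, $23,000 (q = 3 of N = 9).
Gap ratios (z−y)/z: (26000−6000)/26000 = 0.7692; (26000−14000)/26000 = 0.4615; (26000−23000)/26000 = 0.1154.
Raised to α = 3.0: 0.45517; 0.09832; 0.00154.
Sum = 0.555018; FGT(3.0) = 0.555018 / 9 = 0.0617.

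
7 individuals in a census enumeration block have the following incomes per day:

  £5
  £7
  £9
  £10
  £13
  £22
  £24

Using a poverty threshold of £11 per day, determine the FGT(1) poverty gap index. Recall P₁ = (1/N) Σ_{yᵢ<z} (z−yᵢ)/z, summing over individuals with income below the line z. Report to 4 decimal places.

0.1688

Below the line: £5, £7, £9, £10 (q = 4 of N = 7).
Normalized shortfalls: (11−5)/11 = 0.5455; (11−7)/11 = 0.3636; (11−9)/11 = 0.1818; (11−10)/11 = 0.0909.
Sum of shortfalls = 1.181818; P₁ averages over all N: 1.181818 / 7 = 0.1688.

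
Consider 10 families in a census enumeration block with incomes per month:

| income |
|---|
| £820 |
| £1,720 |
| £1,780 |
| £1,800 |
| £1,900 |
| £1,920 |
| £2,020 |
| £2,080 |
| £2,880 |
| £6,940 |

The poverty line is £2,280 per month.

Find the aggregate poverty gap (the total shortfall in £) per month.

£4,200

Below the line: £820, £1,720, £1,780, £1,800, £1,900, £1,920, £2,020, £2,080 (q = 8 of N = 10).
Individual gaps: 2280−820 = 1460; 2280−1720 = 560; 2280−1780 = 500; 2280−1800 = 480; 2280−1900 = 380; 2280−1920 = 360; 2280−2020 = 260; 2280−2080 = 200.
Aggregate gap = £4,200.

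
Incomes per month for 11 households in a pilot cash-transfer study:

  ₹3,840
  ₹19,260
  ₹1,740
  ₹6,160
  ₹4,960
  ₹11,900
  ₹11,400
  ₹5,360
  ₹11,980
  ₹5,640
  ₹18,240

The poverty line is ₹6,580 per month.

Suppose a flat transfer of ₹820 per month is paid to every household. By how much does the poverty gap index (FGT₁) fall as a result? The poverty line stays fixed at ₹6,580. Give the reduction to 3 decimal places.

0.062

Before: below the line — ₹1,740, ₹3,840, ₹4,960, ₹5,360, ₹5,640, ₹6,160; poverty gap index (FGT₁) = 0.16275.
After the ₹820 transfer: below the line — ₹2,560, ₹4,660, ₹5,780, ₹6,180, ₹6,460; poverty gap index (FGT₁) = 0.10030.
Reduction = 0.16275 − 0.10030 = 0.062.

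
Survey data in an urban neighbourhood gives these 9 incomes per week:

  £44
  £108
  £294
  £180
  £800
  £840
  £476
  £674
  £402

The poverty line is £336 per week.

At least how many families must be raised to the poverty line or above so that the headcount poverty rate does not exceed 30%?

2

Currently q = 4 of N = 9 are below the line (H = 0.444).
A headcount ratio of at most 30% allows at most ⌊0.30 × 9⌋ = 2 poor families.
So at least 4 − 2 = 2 must be lifted.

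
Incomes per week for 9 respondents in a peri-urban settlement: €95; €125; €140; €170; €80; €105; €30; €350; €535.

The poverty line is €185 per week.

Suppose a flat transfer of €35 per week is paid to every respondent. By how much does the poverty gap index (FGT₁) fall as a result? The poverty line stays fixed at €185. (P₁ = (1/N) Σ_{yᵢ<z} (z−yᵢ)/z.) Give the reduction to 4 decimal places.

0.1351

Before: below the line — €30, €80, €95, €105, €125, €140, €170; poverty gap index (FGT₁) = 0.330330.
After the €35 transfer: below the line — €65, €115, €130, €140, €160, €175; poverty gap index (FGT₁) = 0.195195.
Reduction = 0.330330 − 0.195195 = 0.1351.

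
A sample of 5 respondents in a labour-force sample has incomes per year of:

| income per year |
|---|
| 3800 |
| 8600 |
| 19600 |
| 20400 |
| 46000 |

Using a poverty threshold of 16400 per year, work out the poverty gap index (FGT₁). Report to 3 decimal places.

0.249

Below the line: 3800, 8600 (q = 2 of N = 5).
Normalized shortfalls: (16400−3800)/16400 = 0.7683; (16400−8600)/16400 = 0.4756.
Σ = 1.243902. Dividing by the full population N = 5 gives P₁ = 0.249.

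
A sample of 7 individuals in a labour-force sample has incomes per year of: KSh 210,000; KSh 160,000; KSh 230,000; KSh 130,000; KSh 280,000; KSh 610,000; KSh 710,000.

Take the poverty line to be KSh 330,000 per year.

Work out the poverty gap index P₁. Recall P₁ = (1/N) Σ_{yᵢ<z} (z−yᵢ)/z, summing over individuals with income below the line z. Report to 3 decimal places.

0.277

Below z: KSh 130,000, KSh 160,000, KSh 210,000, KSh 230,000, KSh 280,000 (q = 5 of N = 7).
Normalized shortfalls: (330000−130000)/330000 = 0.6061; (330000−160000)/330000 = 0.5152; (330000−210000)/330000 = 0.3636; (330000−230000)/330000 = 0.3030; (330000−280000)/330000 = 0.1515.
Σ = 1.939394. Dividing by the full population N = 7 gives P₁ = 0.277.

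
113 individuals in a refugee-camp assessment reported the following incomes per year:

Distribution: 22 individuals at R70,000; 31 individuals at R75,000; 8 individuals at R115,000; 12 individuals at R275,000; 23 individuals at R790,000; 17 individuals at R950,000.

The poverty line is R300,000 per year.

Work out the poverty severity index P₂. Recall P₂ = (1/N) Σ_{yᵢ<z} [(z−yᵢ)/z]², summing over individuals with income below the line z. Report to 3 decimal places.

Below the line: 22×R70,000, 31×R75,000, 8×R115,000, 12×R275,000 (q = 73 of N = 113).
Relative gaps: (300000−70000)/300000 = 0.7667 (×22); (300000−75000)/300000 = 0.7500 (×31); (300000−115000)/300000 = 0.6167 (×8); (300000−275000)/300000 = 0.0833 (×12).
Squared: 0.5878 (×22); 0.5625 (×31); 0.3803 (×8); 0.0069 (×12).
Sum = 33.494167; P₂ = 33.494167 / 113 = 0.296.

0.296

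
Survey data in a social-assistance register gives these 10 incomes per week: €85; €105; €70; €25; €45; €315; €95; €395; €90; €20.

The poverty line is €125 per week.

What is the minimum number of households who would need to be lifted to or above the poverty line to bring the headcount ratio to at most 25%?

Currently q = 8 of N = 10 are below the line (H = 0.800).
A headcount ratio of at most 25% allows at most ⌊0.25 × 10⌋ = 2 poor households.
So at least 8 − 2 = 6 must be lifted.

6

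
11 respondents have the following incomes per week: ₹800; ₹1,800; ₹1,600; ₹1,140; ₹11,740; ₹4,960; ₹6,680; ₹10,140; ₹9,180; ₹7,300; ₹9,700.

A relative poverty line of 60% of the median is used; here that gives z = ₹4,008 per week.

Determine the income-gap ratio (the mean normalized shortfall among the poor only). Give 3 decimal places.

Below the line: ₹800, ₹1,140, ₹1,600, ₹1,800 (q = 4 of N = 11).
Shortfall ratios (z−y)/z: 0.8004, 0.7156, 0.6008, 0.5509; sum = 2.667665.
The income-gap ratio divides by q (the poor only): 2.667665 / 4 = 0.667.

0.667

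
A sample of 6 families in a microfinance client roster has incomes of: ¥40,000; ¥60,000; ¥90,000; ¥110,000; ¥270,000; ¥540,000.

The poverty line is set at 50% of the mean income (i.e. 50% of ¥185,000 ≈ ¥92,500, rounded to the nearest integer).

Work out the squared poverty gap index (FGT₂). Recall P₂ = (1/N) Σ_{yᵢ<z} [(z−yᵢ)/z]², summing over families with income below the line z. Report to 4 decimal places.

Poor units: ¥40,000, ¥60,000, ¥90,000 (q = 3 of N = 6).
Normalized shortfalls: (92500−40000)/92500 = 0.5676; (92500−60000)/92500 = 0.3514; (92500−90000)/92500 = 0.0270.
Squared: 0.3221; 0.1234; 0.0007.
Sum = 0.446311; P₂ = 0.446311 / 6 = 0.0744.

0.0744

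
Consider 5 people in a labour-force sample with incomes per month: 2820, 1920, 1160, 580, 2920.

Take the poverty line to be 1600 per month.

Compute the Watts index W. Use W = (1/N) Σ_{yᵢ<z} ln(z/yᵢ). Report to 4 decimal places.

0.2673

Incomes under z: 580, 1160 (q = 2 of N = 5).
ln(z/y) terms: ln(1600/580) = 1.0147; ln(1600/1160) = 0.3216.
W = 1.336314 / 5 = 0.2673.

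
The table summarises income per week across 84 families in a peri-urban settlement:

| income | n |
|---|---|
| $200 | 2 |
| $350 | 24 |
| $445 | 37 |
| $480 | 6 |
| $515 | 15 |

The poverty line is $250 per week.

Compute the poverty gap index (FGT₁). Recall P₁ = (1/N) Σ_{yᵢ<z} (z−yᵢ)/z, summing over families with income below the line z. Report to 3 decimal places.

0.005

Below the line: 2×$200 (q = 2 of N = 84).
Normalized shortfalls: (250−200)/250 = 0.2000 (×2).
Sum of shortfalls = 0.400000; P₁ averages over all N: 0.400000 / 84 = 0.005.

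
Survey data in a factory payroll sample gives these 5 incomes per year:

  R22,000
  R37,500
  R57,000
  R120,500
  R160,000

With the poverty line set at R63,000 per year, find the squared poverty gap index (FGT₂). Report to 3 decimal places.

0.119

Below the line: R22,000, R37,500, R57,000 (q = 3 of N = 5).
Normalized shortfalls: (63000−22000)/63000 = 0.6508; (63000−37500)/63000 = 0.4048; (63000−57000)/63000 = 0.0952.
Squared: 0.4235; 0.1638; 0.0091.
Sum = 0.596435; P₂ = 0.596435 / 5 = 0.119.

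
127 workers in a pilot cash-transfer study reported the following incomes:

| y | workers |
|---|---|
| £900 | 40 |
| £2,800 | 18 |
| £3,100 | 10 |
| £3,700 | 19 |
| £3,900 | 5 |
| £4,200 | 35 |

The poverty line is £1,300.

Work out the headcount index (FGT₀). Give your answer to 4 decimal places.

0.3150

40 of the 127 workers have income below £1,300.
H = 40/127 = 0.3150.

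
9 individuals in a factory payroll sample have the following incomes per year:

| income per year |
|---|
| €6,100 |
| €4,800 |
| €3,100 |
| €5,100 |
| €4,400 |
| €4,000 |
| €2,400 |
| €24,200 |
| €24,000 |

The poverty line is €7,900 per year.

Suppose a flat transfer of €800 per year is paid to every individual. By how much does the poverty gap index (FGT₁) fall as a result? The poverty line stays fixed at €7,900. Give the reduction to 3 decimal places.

0.079

Before: below the line — €2,400, €3,100, €4,000, €4,400, €4,800, €5,100, €6,100; poverty gap index (FGT₁) = 0.35724.
After the €800 transfer: below the line — €3,200, €3,900, €4,800, €5,200, €5,600, €5,900, €6,900; poverty gap index (FGT₁) = 0.27848.
Reduction = 0.35724 − 0.27848 = 0.079.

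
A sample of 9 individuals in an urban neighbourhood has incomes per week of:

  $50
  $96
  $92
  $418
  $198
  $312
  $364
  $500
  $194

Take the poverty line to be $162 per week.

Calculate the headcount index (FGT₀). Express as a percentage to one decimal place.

3 of the 9 individuals have income below $162.
H = 3/9 = 33.3%.

33.3%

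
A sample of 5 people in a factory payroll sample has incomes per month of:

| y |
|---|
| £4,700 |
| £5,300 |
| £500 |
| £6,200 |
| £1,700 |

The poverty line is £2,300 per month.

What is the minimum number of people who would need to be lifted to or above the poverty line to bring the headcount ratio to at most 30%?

2 of the 5 people are poor, so H = 2/5 = 0.400.
A headcount ratio of at most 30% allows at most ⌊0.30 × 5⌋ = 1 poor people.
So at least 2 − 1 = 1 must be lifted.

1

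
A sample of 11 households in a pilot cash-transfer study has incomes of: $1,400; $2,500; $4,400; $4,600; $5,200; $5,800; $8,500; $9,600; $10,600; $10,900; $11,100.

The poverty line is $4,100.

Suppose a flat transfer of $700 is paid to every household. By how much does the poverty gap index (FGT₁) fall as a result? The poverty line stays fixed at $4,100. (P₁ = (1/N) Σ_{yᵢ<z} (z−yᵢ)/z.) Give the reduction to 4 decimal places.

0.0310

Before: below the line — $1,400, $2,500; poverty gap index (FGT₁) = 0.095344.
After the $700 transfer: below the line — $2,100, $3,200; poverty gap index (FGT₁) = 0.064302.
Reduction = 0.095344 − 0.064302 = 0.0310.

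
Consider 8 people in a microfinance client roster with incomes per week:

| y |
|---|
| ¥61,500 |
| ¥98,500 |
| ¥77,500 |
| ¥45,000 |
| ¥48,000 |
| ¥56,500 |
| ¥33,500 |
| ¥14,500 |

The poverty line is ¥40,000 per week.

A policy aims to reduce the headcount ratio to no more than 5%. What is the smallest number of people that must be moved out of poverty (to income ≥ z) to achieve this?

2

2 of the 8 people are poor, so H = 2/8 = 0.250.
A headcount ratio of at most 5% allows at most ⌊0.05 × 8⌋ = 0 poor people.
So at least 2 − 0 = 2 must be lifted.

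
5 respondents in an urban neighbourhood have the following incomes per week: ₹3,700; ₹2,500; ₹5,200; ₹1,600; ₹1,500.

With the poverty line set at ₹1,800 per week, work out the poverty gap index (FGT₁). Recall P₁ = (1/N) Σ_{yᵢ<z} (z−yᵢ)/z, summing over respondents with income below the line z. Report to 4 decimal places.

Below the line: ₹1,500, ₹1,600 (q = 2 of N = 5).
Relative gaps: (1800−1500)/1800 = 0.1667; (1800−1600)/1800 = 0.1111.
Sum of shortfalls = 0.277778; P₁ averages over all N: 0.277778 / 5 = 0.0556.

0.0556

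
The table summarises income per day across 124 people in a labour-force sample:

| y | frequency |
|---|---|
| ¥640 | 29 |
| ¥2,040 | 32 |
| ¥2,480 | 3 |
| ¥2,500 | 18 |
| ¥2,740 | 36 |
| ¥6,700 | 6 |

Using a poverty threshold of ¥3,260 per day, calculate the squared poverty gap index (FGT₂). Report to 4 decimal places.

0.2039

Poor units: 29×¥640, 32×¥2,040, 3×¥2,480, 18×¥2,500, 36×¥2,740 (q = 118 of N = 124).
Relative gaps: (3260−640)/3260 = 0.8037 (×29); (3260−2040)/3260 = 0.3742 (×32); (3260−2480)/3260 = 0.2393 (×3); (3260−2500)/3260 = 0.2331 (×18); (3260−2740)/3260 = 0.1595 (×36).
Squared: 0.6459 (×29); 0.1401 (×32); 0.0572 (×3); 0.0543 (×18); 0.0254 (×36).
Sum = 25.278784; P₂ = 25.278784 / 124 = 0.2039.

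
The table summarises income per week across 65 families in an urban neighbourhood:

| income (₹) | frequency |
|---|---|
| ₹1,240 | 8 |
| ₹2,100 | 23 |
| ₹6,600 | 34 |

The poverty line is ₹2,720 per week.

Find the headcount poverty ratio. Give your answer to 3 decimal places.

31 of the 65 families have income below ₹2,720.
H = 31/65 = 0.477.

0.477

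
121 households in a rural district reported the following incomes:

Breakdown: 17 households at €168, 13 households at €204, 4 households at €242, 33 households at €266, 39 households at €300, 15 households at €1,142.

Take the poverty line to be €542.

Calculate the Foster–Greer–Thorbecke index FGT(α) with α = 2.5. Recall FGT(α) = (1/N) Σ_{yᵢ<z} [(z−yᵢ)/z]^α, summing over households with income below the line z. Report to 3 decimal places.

Poor units: 17×€168, 13×€204, 4×€242, 33×€266, 39×€300 (q = 106 of N = 121).
Normalized shortfalls: (542−168)/542 = 0.6900 (×17); (542−204)/542 = 0.6236 (×13); (542−242)/542 = 0.5535 (×4); (542−266)/542 = 0.5092 (×33); (542−300)/542 = 0.4465 (×39).
Raised to α = 2.5: 0.39553 (×17); 0.30711 (×13); 0.22793 (×4); 0.18504 (×33); 0.13321 (×39).
Sum = 22.929859; FGT(2.5) = 22.929859 / 121 = 0.190.

0.190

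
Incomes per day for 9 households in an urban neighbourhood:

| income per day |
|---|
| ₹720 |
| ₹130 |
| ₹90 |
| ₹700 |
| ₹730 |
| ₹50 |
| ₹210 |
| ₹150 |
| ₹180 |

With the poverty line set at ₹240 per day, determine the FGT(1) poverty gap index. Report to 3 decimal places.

0.292

Poor units: ₹50, ₹90, ₹130, ₹150, ₹180, ₹210 (q = 6 of N = 9).
Normalized shortfalls: (240−50)/240 = 0.7917; (240−90)/240 = 0.6250; (240−130)/240 = 0.4583; (240−150)/240 = 0.3750; (240−180)/240 = 0.2500; (240−210)/240 = 0.1250.
Sum of shortfalls = 2.625000; P₁ averages over all N: 2.625000 / 9 = 0.292.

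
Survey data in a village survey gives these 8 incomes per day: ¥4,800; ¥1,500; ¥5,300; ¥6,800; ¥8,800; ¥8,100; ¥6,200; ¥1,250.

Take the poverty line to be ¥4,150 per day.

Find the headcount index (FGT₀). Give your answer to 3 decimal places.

0.250

2 of the 8 respondents have income below ¥4,150.
H = 2/8 = 0.250.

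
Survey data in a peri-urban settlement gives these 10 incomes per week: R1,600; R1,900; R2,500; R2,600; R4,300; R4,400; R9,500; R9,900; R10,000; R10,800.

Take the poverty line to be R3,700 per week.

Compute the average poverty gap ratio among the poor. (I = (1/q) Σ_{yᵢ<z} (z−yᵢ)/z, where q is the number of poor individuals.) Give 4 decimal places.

Below z: R1,600, R1,900, R2,500, R2,600 (q = 4 of N = 10).
Shortfall ratios (z−y)/z: 0.5676, 0.4865, 0.3243, 0.2973; sum = 1.675676.
I averages over the q = 4 poor units only: 1.675676 / 4 = 0.4189.

0.4189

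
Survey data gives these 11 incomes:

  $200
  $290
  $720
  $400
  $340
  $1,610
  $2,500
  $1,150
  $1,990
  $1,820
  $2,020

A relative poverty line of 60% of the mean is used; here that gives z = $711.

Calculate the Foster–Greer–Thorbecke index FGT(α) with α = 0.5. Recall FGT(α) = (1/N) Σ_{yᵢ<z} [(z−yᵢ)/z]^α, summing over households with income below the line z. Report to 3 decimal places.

Below the line: $200, $290, $340, $400 (q = 4 of N = 11).
Shortfall ratios: (711−200)/711 = 0.7187; (711−290)/711 = 0.5921; (711−340)/711 = 0.5218; (711−400)/711 = 0.4374.
Raised to α = 0.5: 0.84777; 0.76950; 0.72236; 0.66137.
Sum = 3.000990; FGT(0.5) = 3.000990 / 11 = 0.273.

0.273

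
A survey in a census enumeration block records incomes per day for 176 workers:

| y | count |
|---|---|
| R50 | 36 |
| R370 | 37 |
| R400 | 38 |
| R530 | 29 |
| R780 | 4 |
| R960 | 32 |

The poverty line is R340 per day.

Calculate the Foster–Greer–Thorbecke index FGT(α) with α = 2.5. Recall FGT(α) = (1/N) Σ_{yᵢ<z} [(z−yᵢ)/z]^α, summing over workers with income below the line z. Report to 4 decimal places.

0.1374

Below the line: 36×R50 (q = 36 of N = 176).
Normalized shortfalls: (340−50)/340 = 0.8529 (×36).
Raised to α = 2.5: 0.67189 (×36).
Sum = 24.188014; FGT(2.5) = 24.188014 / 176 = 0.1374.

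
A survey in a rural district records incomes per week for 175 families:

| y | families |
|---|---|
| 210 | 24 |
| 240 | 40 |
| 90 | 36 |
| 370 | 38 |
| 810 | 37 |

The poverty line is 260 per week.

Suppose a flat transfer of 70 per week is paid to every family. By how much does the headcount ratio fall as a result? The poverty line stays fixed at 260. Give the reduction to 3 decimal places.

Before: below the line — 36×90, 24×210, 40×240; headcount ratio = 0.57143.
After the 70 transfer: below the line — 36×160; headcount ratio = 0.20571.
Reduction = 0.57143 − 0.20571 = 0.366.

0.366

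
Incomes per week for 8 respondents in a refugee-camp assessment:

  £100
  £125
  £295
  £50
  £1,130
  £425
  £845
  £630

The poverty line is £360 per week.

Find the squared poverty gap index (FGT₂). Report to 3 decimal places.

Below the line: £50, £100, £125, £295 (q = 4 of N = 8).
Shortfall ratios: (360−50)/360 = 0.8611; (360−100)/360 = 0.7222; (360−125)/360 = 0.6528; (360−295)/360 = 0.1806.
Squared: 0.7415; 0.5216; 0.4261; 0.0326.
Sum = 1.721836; P₂ = 1.721836 / 8 = 0.215.

0.215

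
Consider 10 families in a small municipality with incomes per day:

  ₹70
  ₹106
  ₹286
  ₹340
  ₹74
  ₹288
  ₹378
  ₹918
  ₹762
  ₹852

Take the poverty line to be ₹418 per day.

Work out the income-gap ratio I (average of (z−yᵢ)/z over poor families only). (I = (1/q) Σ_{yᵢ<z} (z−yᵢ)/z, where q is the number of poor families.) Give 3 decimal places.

0.473

Poor units: ₹70, ₹74, ₹106, ₹286, ₹288, ₹340, ₹378 (q = 7 of N = 10).
Relative gaps: 0.8325, 0.8230, 0.7464, 0.3158, 0.3110, 0.1866, 0.0957; sum = 3.311005.
The income-gap ratio divides by q (the poor only): 3.311005 / 7 = 0.473.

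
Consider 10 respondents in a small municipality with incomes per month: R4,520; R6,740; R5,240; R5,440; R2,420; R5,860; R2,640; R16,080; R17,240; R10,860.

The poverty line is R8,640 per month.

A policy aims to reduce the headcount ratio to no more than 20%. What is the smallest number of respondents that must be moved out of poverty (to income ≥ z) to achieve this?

Currently q = 7 of N = 10 are below the line (H = 0.700).
A headcount ratio of at most 20% allows at most ⌊0.20 × 10⌋ = 2 poor respondents.
So at least 7 − 2 = 5 must be lifted.

5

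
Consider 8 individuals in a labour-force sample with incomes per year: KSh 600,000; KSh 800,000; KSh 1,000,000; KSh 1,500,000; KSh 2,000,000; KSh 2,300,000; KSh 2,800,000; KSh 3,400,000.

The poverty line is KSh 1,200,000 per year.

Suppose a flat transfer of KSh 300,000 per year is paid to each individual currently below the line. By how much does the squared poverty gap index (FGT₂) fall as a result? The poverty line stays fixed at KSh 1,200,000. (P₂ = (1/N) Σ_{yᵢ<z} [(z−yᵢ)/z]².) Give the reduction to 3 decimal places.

0.040

Before: below the line — KSh 600,000, KSh 800,000, KSh 1,000,000; squared poverty gap index (FGT₂) = 0.04861.
After the KSh 300,000 transfer: below the line — KSh 900,000, KSh 1,100,000; squared poverty gap index (FGT₂) = 0.00868.
Reduction = 0.04861 − 0.00868 = 0.040.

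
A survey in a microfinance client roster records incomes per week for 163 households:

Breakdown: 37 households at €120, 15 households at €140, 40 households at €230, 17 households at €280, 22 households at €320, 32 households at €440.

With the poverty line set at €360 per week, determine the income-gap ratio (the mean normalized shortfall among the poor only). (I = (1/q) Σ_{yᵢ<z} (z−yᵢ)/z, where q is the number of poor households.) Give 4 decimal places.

0.4160

Incomes under z: 37×€120, 15×€140, 40×€230, 17×€280, 22×€320 (q = 131 of N = 163).
Shortfall ratios (z−y)/z: 0.6667 (×37), 0.6111 (×15), 0.3611 (×40), 0.2222 (×17), 0.1111 (×22); sum = 54.500000.
I averages over the q = 131 poor units only: 54.500000 / 131 = 0.4160.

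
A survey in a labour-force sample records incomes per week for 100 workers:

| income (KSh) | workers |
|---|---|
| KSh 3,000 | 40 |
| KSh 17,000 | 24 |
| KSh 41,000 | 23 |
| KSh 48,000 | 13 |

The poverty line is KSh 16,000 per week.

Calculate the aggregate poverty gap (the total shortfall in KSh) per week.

Poor units: 40×KSh 3,000 (q = 40 of N = 100).
Individual gaps: 40×(16000−3000) = 520000.
Aggregate gap = KSh 520,000.

KSh 520,000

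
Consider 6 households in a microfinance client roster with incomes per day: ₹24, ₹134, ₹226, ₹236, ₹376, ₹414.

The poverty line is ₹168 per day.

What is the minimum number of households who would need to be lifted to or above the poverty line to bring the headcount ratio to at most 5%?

2 of the 6 households are poor, so H = 2/6 = 0.333.
A headcount ratio of at most 5% allows at most ⌊0.05 × 6⌋ = 0 poor households.
So at least 2 − 0 = 2 must be lifted.

2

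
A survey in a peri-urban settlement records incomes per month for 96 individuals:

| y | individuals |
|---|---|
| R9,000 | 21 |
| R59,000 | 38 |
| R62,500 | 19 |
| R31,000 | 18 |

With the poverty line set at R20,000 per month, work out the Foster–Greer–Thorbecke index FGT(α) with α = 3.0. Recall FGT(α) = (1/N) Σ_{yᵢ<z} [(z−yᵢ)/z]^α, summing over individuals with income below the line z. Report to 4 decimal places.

Below the line: 21×R9,000 (q = 21 of N = 96).
Relative gaps: (20000−9000)/20000 = 0.5500 (×21).
Raised to α = 3.0: 0.16638 (×21).
Sum = 3.493875; FGT(3.0) = 3.493875 / 96 = 0.0364.

0.0364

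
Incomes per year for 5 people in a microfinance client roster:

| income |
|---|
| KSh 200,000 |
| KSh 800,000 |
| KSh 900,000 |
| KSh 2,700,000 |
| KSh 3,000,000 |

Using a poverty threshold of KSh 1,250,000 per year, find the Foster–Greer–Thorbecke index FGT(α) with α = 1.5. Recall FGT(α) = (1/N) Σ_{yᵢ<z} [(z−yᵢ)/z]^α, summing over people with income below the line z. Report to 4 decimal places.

0.2268

Below z: KSh 200,000, KSh 800,000, KSh 900,000 (q = 3 of N = 5).
Shortfall ratios: (1250000−200000)/1250000 = 0.8400; (1250000−800000)/1250000 = 0.3600; (1250000−900000)/1250000 = 0.2800.
Raised to α = 1.5: 0.76987; 0.21600; 0.14816.
Sum = 1.134035; FGT(1.5) = 1.134035 / 5 = 0.2268.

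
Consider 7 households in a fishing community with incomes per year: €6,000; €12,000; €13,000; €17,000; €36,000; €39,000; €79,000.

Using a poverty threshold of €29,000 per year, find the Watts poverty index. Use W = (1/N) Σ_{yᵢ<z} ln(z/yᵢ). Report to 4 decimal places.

Poor units: €6,000, €12,000, €13,000, €17,000 (q = 4 of N = 7).
ln(z/y) terms: ln(29000/6000) = 1.5755; ln(29000/12000) = 0.8824; ln(29000/13000) = 0.8023; ln(29000/17000) = 0.5341.
W = 3.794354 / 7 = 0.5421.

0.5421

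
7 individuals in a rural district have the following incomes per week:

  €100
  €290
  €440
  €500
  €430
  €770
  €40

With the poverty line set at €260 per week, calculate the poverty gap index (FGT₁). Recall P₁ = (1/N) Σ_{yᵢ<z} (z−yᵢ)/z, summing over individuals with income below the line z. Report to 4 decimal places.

0.2088

Below z: €40, €100 (q = 2 of N = 7).
Normalized shortfalls: (260−40)/260 = 0.8462; (260−100)/260 = 0.6154.
Sum of shortfalls = 1.461538; P₁ averages over all N: 1.461538 / 7 = 0.2088.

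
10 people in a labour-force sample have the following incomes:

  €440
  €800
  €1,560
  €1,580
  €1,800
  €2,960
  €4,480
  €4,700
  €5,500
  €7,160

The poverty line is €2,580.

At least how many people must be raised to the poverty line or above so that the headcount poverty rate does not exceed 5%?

5 of the 10 people are poor, so H = 5/10 = 0.500.
A headcount ratio of at most 5% allows at most ⌊0.05 × 10⌋ = 0 poor people.
So at least 5 − 0 = 5 must be lifted.

5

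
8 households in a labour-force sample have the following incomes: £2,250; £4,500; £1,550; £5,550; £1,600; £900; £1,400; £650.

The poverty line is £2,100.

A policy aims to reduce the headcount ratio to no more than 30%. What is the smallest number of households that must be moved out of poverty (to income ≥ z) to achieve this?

3

5 of the 8 households are poor, so H = 5/8 = 0.625.
A headcount ratio of at most 30% allows at most ⌊0.30 × 8⌋ = 2 poor households.
So at least 5 − 2 = 3 must be lifted.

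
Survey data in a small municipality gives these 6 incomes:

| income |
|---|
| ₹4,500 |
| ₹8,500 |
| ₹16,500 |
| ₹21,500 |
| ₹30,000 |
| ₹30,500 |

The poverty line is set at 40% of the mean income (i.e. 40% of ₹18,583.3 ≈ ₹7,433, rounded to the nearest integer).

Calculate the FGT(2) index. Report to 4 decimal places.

Incomes under z: ₹4,500 (q = 1 of N = 6).
Gap ratios (z−y)/z: (7433−4500)/7433 = 0.3946.
Squared: 0.1557.
Sum = 0.155703; P₂ = 0.155703 / 6 = 0.0260.

0.0260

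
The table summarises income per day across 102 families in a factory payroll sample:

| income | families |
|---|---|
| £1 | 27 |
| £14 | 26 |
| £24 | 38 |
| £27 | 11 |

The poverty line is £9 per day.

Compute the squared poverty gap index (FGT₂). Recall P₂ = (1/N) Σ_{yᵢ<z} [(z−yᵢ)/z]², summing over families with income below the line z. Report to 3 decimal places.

Below the line: 27×£1 (q = 27 of N = 102).
Shortfall ratios: (9−1)/9 = 0.8889 (×27).
Squared: 0.7901 (×27).
Sum = 21.333333; P₂ = 21.333333 / 102 = 0.209.

0.209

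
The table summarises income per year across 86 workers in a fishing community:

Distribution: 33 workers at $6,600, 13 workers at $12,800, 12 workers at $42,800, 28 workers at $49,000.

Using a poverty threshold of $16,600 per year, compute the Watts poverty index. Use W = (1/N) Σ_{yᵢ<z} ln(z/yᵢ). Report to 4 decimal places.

Below z: 33×$6,600, 13×$12,800 (q = 46 of N = 86).
ln(z/y) terms: ln(16600/6600) = 0.9223 (×33); ln(16600/12800) = 0.2600 (×13).
W = 33.816438 / 86 = 0.3932.

0.3932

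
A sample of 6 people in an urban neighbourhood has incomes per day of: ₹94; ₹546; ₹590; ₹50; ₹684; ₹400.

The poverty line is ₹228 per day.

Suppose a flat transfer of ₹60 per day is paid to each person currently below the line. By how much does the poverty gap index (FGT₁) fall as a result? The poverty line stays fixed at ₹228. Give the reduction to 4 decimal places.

Before: below the line — ₹50, ₹94; poverty gap index (FGT₁) = 0.228070.
After the ₹60 transfer: below the line — ₹110, ₹154; poverty gap index (FGT₁) = 0.140351.
Reduction = 0.228070 − 0.140351 = 0.0877.

0.0877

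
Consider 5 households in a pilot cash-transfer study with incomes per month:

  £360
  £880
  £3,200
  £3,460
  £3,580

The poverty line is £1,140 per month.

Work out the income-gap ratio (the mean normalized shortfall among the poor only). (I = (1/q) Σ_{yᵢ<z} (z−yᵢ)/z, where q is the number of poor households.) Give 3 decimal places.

Incomes under z: £360, £880 (q = 2 of N = 5).
Shortfall ratios (z−y)/z: 0.6842, 0.2281; sum = 0.912281.
The income-gap ratio divides by q (the poor only): 0.912281 / 2 = 0.456.

0.456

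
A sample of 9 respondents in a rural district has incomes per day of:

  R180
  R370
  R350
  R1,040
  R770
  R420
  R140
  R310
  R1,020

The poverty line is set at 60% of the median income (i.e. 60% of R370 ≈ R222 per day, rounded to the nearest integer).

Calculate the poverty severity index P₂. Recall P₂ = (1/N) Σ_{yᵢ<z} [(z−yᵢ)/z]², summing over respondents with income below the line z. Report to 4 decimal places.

Poor units: R140, R180 (q = 2 of N = 9).
Gap ratios (z−y)/z: (222−140)/222 = 0.3694; (222−180)/222 = 0.1892.
Squared: 0.1364; 0.0358.
Sum = 0.172226; P₂ = 0.172226 / 9 = 0.0191.

0.0191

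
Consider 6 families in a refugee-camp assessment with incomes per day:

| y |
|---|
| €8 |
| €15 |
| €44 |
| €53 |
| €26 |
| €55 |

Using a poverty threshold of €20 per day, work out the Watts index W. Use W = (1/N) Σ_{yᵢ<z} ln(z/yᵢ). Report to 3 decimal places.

Below the line: €8, €15 (q = 2 of N = 6).
Log gaps: ln(20/8) = 0.9163; ln(20/15) = 0.2877.
W = 1.203973 / 6 = 0.201.

0.201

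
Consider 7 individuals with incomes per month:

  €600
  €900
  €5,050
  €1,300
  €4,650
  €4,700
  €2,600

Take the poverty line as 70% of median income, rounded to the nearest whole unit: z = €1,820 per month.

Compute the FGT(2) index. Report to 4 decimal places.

Poor units: €600, €900, €1,300 (q = 3 of N = 7).
Shortfall ratios: (1820−600)/1820 = 0.6703; (1820−900)/1820 = 0.5055; (1820−1300)/1820 = 0.2857.
Squared: 0.4493; 0.2555; 0.0816.
Sum = 0.786499; P₂ = 0.786499 / 7 = 0.1124.

0.1124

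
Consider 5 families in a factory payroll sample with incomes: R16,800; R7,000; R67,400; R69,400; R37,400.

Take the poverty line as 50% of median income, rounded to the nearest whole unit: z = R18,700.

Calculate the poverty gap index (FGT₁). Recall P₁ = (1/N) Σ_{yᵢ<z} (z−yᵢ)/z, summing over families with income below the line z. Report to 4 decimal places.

Poor units: R7,000, R16,800 (q = 2 of N = 5).
Relative gaps: (18700−7000)/18700 = 0.6257; (18700−16800)/18700 = 0.1016.
Sum of shortfalls = 0.727273; P₁ averages over all N: 0.727273 / 5 = 0.1455.

0.1455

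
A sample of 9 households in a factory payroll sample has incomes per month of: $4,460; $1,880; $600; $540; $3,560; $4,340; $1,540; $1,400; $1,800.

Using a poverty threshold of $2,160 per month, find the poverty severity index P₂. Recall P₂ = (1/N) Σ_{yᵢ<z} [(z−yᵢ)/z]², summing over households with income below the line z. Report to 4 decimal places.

Poor units: $540, $600, $1,400, $1,540, $1,800, $1,880 (q = 6 of N = 9).
Normalized shortfalls: (2160−540)/2160 = 0.7500; (2160−600)/2160 = 0.7222; (2160−1400)/2160 = 0.3519; (2160−1540)/2160 = 0.2870; (2160−1800)/2160 = 0.1667; (2160−1880)/2160 = 0.1296.
Squared: 0.5625; 0.5216; 0.1238; 0.0824; 0.0278; 0.0168.
Sum = 1.334877; P₂ = 1.334877 / 9 = 0.1483.

0.1483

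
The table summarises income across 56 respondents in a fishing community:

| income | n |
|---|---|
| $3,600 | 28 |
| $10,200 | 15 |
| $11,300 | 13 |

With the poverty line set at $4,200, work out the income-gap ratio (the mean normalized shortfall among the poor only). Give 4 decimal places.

0.1429

Below z: 28×$3,600 (q = 28 of N = 56).
Shortfall ratios (z−y)/z: 0.1429 (×28); sum = 4.000000.
The income-gap ratio divides by q (the poor only): 4.000000 / 28 = 0.1429.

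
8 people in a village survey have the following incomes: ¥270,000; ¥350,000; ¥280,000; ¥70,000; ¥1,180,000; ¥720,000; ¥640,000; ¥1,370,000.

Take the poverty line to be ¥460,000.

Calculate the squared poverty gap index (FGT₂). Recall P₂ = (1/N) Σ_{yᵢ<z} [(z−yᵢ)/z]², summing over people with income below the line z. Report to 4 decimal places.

Below the line: ¥70,000, ¥270,000, ¥280,000, ¥350,000 (q = 4 of N = 8).
Normalized shortfalls: (460000−70000)/460000 = 0.8478; (460000−270000)/460000 = 0.4130; (460000−280000)/460000 = 0.3913; (460000−350000)/460000 = 0.2391.
Squared: 0.7188; 0.1706; 0.1531; 0.0572.
Sum = 1.099716; P₂ = 1.099716 / 8 = 0.1375.

0.1375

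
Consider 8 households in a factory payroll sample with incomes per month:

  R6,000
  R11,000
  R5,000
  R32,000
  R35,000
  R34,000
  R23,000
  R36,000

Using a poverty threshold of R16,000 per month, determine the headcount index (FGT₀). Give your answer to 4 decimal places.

0.3750

3 of the 8 households have income below R16,000.
H = 3/8 = 0.3750.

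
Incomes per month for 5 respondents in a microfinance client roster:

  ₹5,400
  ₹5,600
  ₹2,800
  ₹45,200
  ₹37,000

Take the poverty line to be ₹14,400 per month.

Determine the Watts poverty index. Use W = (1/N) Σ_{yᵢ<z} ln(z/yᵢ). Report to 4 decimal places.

Below z: ₹2,800, ₹5,400, ₹5,600 (q = 3 of N = 5).
Log shortfalls: ln(14400/2800) = 1.6376; ln(14400/5400) = 0.9808; ln(14400/5600) = 0.9445.
W = 3.562900 / 5 = 0.7126.

0.7126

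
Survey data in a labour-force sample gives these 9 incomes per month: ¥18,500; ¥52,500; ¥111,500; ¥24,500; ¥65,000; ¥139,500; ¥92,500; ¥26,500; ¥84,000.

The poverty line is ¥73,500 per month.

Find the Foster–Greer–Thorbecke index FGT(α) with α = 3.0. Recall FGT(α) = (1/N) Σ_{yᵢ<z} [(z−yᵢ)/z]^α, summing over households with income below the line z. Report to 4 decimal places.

0.1113

Incomes under z: ¥18,500, ¥24,500, ¥26,500, ¥52,500, ¥65,000 (q = 5 of N = 9).
Shortfall ratios: (73500−18500)/73500 = 0.7483; (73500−24500)/73500 = 0.6667; (73500−26500)/73500 = 0.6395; (73500−52500)/73500 = 0.2857; (73500−65000)/73500 = 0.1156.
Raised to α = 3.0: 0.41901; 0.29630; 0.26148; 0.02332; 0.00155.
Sum = 1.001654; FGT(3.0) = 1.001654 / 9 = 0.1113.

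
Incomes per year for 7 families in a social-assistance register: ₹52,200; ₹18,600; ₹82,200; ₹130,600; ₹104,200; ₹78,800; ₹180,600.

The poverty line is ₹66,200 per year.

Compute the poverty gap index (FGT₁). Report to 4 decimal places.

Poor units: ₹18,600, ₹52,200 (q = 2 of N = 7).
Normalized shortfalls: (66200−18600)/66200 = 0.7190; (66200−52200)/66200 = 0.2115.
Sum of shortfalls = 0.930514; P₁ averages over all N: 0.930514 / 7 = 0.1329.

0.1329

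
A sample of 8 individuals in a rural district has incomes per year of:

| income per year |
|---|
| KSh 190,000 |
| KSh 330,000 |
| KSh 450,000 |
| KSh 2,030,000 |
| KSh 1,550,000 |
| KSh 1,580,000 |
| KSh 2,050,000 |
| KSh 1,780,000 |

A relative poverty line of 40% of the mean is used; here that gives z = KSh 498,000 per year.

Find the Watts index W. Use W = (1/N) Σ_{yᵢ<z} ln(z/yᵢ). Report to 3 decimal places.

Incomes under z: KSh 190,000, KSh 330,000, KSh 450,000 (q = 3 of N = 8).
ln(z/y) terms: ln(498000/190000) = 0.9636; ln(498000/330000) = 0.4115; ln(498000/450000) = 0.1014.
W = 1.476436 / 8 = 0.185.

0.185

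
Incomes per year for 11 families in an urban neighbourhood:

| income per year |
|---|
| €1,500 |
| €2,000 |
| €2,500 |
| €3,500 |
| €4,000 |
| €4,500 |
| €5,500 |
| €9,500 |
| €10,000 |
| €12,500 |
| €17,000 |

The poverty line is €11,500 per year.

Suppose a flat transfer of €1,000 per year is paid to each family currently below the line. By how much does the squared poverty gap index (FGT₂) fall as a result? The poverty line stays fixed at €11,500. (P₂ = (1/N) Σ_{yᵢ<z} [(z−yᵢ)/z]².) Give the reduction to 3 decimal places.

0.077

Before: below the line — €1,500, €2,000, €2,500, €3,500, €4,000, €4,500, €5,500, €9,500, €10,000; squared poverty gap index (FGT₂) = 0.33184.
After the €1,000 transfer: below the line — €2,500, €3,000, €3,500, €4,500, €5,000, €5,500, €6,500, €10,500, €11,000; squared poverty gap index (FGT₂) = 0.25485.
Reduction = 0.33184 − 0.25485 = 0.077.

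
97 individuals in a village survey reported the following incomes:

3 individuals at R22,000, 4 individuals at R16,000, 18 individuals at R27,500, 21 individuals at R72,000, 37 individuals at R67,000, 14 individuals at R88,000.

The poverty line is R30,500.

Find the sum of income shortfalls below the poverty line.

R137,500

Poor units: 4×R16,000, 3×R22,000, 18×R27,500 (q = 25 of N = 97).
Individual gaps: 4×(30500−16000) = 58000; 3×(30500−22000) = 25500; 18×(30500−27500) = 54000.
Aggregate gap = R137,500.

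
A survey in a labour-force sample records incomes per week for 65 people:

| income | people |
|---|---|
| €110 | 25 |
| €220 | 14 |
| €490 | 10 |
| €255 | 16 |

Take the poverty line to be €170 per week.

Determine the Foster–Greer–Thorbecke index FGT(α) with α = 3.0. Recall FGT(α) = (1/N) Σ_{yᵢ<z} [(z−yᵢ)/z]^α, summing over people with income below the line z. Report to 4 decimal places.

0.0169

Poor units: 25×€110 (q = 25 of N = 65).
Normalized shortfalls: (170−110)/170 = 0.3529 (×25).
Raised to α = 3.0: 0.04396 (×25).
Sum = 1.099125; FGT(3.0) = 1.099125 / 65 = 0.0169.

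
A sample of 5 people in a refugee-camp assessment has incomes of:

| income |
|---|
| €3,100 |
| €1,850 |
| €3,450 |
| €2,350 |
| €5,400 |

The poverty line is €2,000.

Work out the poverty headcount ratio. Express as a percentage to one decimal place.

1 of the 5 people have income below €2,000.
H = 1/5 = 20.0%.

20.0%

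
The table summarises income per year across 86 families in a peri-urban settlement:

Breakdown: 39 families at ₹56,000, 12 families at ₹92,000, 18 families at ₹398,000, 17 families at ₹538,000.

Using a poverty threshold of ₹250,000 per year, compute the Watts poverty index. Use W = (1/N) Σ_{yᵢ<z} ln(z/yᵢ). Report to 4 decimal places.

Below z: 39×₹56,000, 12×₹92,000 (q = 51 of N = 86).
ln(z/y) terms: ln(250000/56000) = 1.4961 (×39); ln(250000/92000) = 0.9997 (×12).
W = 70.344328 / 86 = 0.8180.

0.8180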